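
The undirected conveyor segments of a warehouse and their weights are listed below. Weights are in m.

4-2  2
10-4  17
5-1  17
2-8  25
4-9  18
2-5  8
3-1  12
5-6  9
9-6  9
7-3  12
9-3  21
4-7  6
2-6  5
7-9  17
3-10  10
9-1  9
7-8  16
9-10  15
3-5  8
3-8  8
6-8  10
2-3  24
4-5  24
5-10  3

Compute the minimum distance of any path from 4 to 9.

16 m

Candidate routes:
4 → 7 → 9: 6+17 = 23
4 → 2 → 5 → 6 → 9: 2+8+9+9 = 28
4 → 9: 18 = 18
4 → 2 → 6 → 9: 2+5+9 = 16
The minimum is 16 m via 4 → 2 → 6 → 9.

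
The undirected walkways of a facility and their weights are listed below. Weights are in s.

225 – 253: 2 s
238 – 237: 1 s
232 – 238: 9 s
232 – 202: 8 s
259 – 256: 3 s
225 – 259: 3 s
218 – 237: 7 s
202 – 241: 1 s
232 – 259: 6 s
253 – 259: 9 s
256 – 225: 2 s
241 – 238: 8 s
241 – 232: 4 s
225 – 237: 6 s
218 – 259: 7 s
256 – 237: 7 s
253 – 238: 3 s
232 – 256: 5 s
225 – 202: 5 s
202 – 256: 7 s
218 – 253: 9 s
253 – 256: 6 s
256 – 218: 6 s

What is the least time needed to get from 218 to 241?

14 s

Compare a few routes:
218 - 256 - 202 - 241: 6+7+1 = 14
218 - 256 - 232 - 241: 6+5+4 = 15
The minimum is 14 s via 218 - 256 - 202 - 241.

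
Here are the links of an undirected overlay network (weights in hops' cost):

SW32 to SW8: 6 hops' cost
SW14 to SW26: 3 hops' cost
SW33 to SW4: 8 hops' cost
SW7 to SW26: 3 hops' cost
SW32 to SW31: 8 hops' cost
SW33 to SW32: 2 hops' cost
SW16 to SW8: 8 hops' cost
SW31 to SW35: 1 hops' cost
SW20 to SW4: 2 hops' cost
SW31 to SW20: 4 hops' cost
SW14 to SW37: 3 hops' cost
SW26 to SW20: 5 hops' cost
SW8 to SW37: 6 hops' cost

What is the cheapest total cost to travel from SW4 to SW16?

24 hops' cost

Settle nodes by increasing distance from SW4:
SW4: 0
SW20: 2  (via SW4)
SW31: 6  (via SW20)
SW35: 7  (via SW31)
SW26: 7  (via SW20)
SW33: 8  (via SW4)
SW32: 10  (via SW33)
SW14: 10  (via SW26)
SW7: 10  (via SW26)
SW37: 13  (via SW14)
SW8: 16  (via SW32)
SW16: 24  (via SW8)
Shortest route: SW4 → SW33 → SW32 → SW8 → SW16 = 24 hops' cost.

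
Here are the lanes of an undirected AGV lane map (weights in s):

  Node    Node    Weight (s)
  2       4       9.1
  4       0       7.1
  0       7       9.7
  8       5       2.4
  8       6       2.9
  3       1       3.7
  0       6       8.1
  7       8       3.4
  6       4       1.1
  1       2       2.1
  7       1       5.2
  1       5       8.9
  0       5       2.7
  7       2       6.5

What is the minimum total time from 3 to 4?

14.9 s

Compare a few routes:
3–1–2–7–8–6–4: 3.7+2.1+6.5+3.4+2.9+1.1 = 19.7
3–1–2–4: 3.7+2.1+9.1 = 14.9
3–1–5–8–6–4: 3.7+8.9+2.4+2.9+1.1 = 19
3–1–7–8–6–4: 3.7+5.2+3.4+2.9+1.1 = 16.3
Cheapest is 3–1–2–4 at 14.9 s.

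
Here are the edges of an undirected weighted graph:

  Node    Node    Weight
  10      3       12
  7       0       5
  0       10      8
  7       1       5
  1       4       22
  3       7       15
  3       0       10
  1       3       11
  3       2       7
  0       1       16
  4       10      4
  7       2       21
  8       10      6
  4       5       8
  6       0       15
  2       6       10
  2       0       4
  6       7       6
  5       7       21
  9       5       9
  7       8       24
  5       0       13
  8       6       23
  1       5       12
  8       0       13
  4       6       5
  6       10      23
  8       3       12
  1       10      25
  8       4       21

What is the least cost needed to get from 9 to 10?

Running Dijkstra from 9:
9: 0
5: 9  (via 9)
4: 17  (via 5)
1: 21  (via 5)
10: 21  (via 4)
Shortest route: 9 → 5 → 4 → 10 = 21.

21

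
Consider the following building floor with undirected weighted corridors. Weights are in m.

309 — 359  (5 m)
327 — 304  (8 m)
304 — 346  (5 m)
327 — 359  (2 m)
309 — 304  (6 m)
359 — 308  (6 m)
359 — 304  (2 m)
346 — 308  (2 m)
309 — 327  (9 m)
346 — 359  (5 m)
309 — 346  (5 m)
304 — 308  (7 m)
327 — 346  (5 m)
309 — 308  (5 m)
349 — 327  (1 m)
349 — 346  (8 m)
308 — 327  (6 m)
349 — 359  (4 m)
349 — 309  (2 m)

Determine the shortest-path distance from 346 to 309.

5 m

Settle nodes by increasing distance from 346:
346: 0
308: 2  (via 346)
309: 5  (via 346)
Shortest route: 346 → 309 = 5 m.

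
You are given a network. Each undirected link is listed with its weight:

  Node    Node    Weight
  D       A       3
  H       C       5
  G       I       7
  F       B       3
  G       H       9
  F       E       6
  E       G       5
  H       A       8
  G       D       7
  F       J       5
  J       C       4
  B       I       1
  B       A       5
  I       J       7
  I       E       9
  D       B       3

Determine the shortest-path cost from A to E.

Candidate routes:
A–D–B–F–E: 3+3+3+6 = 15
A–B–F–E: 5+3+6 = 14
A–D–G–E: 3+7+5 = 15
The minimum is 14 via A–B–F–E.

14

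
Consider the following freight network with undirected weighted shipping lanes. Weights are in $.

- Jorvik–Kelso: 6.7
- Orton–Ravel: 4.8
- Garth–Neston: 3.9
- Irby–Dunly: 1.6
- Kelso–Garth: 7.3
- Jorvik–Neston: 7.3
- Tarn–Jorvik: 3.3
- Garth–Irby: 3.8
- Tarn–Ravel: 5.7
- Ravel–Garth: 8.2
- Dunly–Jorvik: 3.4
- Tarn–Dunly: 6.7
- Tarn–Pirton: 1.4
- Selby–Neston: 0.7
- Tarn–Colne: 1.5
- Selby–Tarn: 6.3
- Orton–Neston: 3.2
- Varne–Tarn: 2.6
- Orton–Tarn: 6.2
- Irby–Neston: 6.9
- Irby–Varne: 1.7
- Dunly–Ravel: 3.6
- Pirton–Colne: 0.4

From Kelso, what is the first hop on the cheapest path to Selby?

Candidate routes:
Kelso–Garth–Neston–Selby: 7.3+3.9+0.7 = 11.9
Kelso–Jorvik–Neston–Selby: 6.7+7.3+0.7 = 14.7
Kelso–Jorvik–Tarn–Selby: 6.7+3.3+6.3 = 16.3
Cheapest is Kelso–Garth–Neston–Selby at $11.9.
So from Kelso the first move is to Garth.

Garth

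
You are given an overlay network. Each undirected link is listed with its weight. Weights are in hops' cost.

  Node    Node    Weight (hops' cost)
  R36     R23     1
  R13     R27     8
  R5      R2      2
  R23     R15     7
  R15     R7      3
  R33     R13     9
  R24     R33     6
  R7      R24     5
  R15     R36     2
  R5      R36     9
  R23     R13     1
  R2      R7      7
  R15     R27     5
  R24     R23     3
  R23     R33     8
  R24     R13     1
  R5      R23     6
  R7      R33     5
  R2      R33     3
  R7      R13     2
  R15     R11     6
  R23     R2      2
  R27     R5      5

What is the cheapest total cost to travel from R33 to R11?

14 hops' cost

Running Dijkstra from R33:
R33: 0
R2: 3  (via R33)
R5: 5  (via R2)
R7: 5  (via R33)
R23: 5  (via R2)
R24: 6  (via R33)
R36: 6  (via R23)
R13: 6  (via R23)
R15: 8  (via R7)
R27: 10  (via R5)
R11: 14  (via R15)
Shortest route: R33–R7–R15–R11 = 14 hops' cost.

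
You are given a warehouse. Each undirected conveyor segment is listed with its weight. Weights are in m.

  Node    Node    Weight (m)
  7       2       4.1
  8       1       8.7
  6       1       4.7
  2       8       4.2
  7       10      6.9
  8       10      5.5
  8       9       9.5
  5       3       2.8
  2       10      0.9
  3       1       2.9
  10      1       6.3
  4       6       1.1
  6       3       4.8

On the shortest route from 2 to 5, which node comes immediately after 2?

10

Candidate routes:
2–10–8–1–3–5: 0.9+5.5+8.7+2.9+2.8 = 20.8
2–8–1–3–5: 4.2+8.7+2.9+2.8 = 18.6
2–10–1–6–3–5: 0.9+6.3+4.7+4.8+2.8 = 19.5
2–10–1–3–5: 0.9+6.3+2.9+2.8 = 12.9
The minimum is 12.9 m via 2–10–1–3–5.
So from 2 the first move is to 10.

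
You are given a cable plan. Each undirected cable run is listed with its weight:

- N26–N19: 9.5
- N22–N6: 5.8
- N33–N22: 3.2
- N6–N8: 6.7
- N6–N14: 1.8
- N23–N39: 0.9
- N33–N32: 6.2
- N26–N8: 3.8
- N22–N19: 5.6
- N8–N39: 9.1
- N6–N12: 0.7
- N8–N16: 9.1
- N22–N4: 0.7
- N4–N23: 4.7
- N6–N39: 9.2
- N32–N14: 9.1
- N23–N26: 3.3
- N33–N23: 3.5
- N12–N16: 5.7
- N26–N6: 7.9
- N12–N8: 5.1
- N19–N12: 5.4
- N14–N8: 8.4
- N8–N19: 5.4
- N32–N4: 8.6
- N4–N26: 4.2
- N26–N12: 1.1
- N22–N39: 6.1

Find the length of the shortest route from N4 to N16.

11

Candidate routes:
N4–N26–N12–N16: 4.2+1.1+5.7 = 11
N4–N22–N6–N12–N16: 0.7+5.8+0.7+5.7 = 12.9
Cheapest is N4–N26–N12–N16 at 11.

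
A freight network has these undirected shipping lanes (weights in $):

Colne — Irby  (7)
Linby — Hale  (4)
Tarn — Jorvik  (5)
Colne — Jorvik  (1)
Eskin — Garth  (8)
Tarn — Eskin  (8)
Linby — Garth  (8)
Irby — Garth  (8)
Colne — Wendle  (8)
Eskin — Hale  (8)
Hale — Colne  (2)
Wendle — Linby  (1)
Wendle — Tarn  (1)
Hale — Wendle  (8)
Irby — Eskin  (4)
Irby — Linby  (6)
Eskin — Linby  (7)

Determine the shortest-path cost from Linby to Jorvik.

$7

Shortest distances from Linby:
Linby: 0
Wendle: 1  (via Linby)
Tarn: 2  (via Wendle)
Hale: 4  (via Linby)
Irby: 6  (via Linby)
Colne: 6  (via Hale)
Eskin: 7  (via Linby)
Jorvik: 7  (via Tarn)
Shortest route: Linby–Wendle–Tarn–Jorvik = $7.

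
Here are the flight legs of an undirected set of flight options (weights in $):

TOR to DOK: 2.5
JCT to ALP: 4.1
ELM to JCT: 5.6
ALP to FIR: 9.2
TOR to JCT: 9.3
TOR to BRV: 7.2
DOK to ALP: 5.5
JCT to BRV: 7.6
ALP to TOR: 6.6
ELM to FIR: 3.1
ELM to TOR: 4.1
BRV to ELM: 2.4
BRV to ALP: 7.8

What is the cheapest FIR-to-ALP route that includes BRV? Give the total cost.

Shortest FIR→BRV: FIR–ELM–BRV = 5.5
Best BRV to ALP: BRV–ALP costing 7.8
Total via BRV: 5.5 + 7.8 = $13.3.

$13.3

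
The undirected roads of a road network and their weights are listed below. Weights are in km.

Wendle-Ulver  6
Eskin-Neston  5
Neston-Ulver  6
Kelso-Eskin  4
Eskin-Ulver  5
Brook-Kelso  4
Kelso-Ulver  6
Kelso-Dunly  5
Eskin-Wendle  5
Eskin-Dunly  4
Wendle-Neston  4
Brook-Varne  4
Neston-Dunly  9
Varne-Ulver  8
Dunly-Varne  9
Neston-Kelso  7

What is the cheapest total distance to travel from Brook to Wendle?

Shortest distances from Brook:
Brook: 0
Kelso: 4  (via Brook)
Varne: 4  (via Brook)
Eskin: 8  (via Kelso)
Dunly: 9  (via Kelso)
Ulver: 10  (via Kelso)
Neston: 11  (via Kelso)
Wendle: 13  (via Eskin)
Shortest route: Brook → Kelso → Eskin → Wendle = 13 km.

13 km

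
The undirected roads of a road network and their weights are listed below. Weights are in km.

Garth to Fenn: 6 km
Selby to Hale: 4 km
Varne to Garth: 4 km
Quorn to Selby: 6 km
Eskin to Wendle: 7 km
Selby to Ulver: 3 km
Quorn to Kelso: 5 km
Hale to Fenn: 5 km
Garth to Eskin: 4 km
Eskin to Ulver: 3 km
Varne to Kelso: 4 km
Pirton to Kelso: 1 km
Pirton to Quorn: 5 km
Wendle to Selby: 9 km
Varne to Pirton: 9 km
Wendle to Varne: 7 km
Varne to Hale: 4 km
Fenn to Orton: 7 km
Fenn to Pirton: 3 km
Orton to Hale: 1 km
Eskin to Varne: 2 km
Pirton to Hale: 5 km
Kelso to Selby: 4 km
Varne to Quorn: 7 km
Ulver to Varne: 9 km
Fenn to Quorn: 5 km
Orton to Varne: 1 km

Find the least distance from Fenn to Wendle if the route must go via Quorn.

19 km

Shortest Fenn→Quorn: Fenn–Quorn = 5
Shortest Quorn→Wendle: Quorn–Varne–Wendle = 14
Total via Quorn: 5 + 14 = 19 km.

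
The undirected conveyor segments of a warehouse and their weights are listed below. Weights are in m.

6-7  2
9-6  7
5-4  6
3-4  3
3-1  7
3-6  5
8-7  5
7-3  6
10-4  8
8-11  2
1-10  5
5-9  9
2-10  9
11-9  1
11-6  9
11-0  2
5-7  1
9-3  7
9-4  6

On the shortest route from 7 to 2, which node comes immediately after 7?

Enumerating some paths:
7 → 6 → 3 → 4 → 10 → 2: 2+5+3+8+9 = 27
7 → 3 → 1 → 10 → 2: 6+7+5+9 = 27
7 → 3 → 4 → 10 → 2: 6+3+8+9 = 26
7 → 5 → 4 → 10 → 2: 1+6+8+9 = 24
Cheapest is 7 → 5 → 4 → 10 → 2 at 24 m.
So from 7 the first move is to 5.

5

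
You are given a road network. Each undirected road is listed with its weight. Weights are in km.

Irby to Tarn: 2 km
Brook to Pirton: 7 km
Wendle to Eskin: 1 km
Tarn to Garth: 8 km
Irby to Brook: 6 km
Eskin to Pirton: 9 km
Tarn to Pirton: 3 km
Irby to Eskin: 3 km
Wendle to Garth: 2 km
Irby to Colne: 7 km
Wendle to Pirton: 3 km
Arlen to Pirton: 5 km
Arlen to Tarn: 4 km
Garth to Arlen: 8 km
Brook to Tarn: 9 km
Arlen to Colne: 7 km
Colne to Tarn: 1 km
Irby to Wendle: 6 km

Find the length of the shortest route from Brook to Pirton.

7 km

Running Dijkstra from Brook:
Brook: 0
Irby: 6  (via Brook)
Pirton: 7  (via Brook)
Shortest route: Brook–Pirton = 7 km.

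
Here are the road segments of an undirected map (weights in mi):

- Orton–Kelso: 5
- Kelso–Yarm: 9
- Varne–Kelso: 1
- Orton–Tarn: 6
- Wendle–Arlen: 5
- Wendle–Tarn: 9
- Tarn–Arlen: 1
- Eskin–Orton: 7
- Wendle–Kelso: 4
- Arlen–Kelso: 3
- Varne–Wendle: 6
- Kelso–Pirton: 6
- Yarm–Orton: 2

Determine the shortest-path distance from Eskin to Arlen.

14 mi

Enumerating some paths:
Eskin - Orton - Yarm - Kelso - Arlen: 7+2+9+3 = 21
Eskin - Orton - Tarn - Arlen: 7+6+1 = 14
Eskin - Orton - Kelso - Arlen: 7+5+3 = 15
Cheapest is Eskin - Orton - Tarn - Arlen at 14 mi.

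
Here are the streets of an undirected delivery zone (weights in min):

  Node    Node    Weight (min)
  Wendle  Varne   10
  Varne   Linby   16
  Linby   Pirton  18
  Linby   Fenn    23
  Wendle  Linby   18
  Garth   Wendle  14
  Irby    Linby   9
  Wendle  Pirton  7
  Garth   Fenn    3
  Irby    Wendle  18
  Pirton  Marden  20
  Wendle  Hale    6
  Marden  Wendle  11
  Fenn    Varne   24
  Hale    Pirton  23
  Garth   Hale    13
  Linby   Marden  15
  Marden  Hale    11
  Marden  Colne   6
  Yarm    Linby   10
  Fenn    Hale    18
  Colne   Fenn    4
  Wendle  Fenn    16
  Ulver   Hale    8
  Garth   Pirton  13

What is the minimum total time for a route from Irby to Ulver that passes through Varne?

49 min

Shortest Irby→Varne: Irby–Linby–Varne = 25
Shortest Varne→Ulver: Varne–Wendle–Hale–Ulver = 24
Total via Varne: 25 + 24 = 49 min.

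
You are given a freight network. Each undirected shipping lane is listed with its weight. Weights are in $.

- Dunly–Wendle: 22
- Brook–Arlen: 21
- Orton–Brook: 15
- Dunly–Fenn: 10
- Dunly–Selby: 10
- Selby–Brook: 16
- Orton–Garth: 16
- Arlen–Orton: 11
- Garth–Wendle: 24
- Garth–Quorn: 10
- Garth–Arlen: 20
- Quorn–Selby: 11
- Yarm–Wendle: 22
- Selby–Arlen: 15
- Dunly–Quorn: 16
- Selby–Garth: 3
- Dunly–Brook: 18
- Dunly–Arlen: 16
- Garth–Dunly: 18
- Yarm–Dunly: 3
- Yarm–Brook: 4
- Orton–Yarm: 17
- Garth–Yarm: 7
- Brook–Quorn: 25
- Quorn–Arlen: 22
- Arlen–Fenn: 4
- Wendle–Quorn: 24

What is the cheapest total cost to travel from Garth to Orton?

$16

Enumerating some paths:
Garth - Orton: 16 = 16
Garth - Yarm - Orton: 7+17 = 24
The minimum is $16 via Garth - Orton.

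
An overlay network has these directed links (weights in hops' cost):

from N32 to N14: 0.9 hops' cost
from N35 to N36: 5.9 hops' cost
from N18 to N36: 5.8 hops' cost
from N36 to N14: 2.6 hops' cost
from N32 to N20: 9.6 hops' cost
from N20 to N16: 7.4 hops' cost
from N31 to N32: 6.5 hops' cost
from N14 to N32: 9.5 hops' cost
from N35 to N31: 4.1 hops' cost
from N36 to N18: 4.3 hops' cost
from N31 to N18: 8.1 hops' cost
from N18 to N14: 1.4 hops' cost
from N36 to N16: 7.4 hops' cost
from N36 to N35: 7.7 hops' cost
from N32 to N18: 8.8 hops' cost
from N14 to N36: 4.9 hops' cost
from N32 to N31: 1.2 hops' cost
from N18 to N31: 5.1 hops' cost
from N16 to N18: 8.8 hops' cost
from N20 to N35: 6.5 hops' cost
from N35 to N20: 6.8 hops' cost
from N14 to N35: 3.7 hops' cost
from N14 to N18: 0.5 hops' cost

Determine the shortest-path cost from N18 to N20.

11.9 hops' cost

Settle nodes by increasing distance from N18:
N18: 0
N14: 1.4  (via N18)
N35: 5.1  (via N14)
N31: 5.1  (via N18)
N36: 5.8  (via N18)
N32: 10.9  (via N14)
N20: 11.9  (via N35)
Shortest route: N18 → N14 → N35 → N20 = 11.9 hops' cost.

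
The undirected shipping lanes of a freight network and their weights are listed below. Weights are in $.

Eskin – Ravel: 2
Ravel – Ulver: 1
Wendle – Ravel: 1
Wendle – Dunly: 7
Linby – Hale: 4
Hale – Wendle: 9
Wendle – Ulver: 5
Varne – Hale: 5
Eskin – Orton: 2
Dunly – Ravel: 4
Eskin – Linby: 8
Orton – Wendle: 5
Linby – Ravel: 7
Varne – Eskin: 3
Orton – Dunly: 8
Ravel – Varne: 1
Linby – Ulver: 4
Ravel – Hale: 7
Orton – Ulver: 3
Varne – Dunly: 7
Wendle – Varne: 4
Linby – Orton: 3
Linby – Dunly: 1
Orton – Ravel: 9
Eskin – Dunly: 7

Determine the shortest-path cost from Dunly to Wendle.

Compare a few routes:
Dunly–Ravel–Wendle: 4+1 = 5
Dunly–Wendle: 7 = 7
Dunly–Varne–Ravel–Wendle: 7+1+1 = 9
Dunly–Linby–Ulver–Ravel–Wendle: 1+4+1+1 = 7
The minimum is $5 via Dunly–Ravel–Wendle.

$5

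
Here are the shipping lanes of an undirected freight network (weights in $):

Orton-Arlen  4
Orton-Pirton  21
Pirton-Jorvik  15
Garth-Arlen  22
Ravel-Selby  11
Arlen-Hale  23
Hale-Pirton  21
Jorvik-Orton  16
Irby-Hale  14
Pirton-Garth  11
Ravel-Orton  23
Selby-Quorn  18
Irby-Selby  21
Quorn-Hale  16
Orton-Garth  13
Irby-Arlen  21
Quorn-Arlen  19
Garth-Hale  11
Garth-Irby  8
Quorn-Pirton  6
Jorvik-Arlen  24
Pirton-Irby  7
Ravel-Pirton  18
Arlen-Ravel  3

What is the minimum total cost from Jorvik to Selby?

Shortest distances from Jorvik:
Jorvik: 0
Pirton: 15  (via Jorvik)
Orton: 16  (via Jorvik)
Arlen: 20  (via Orton)
Quorn: 21  (via Pirton)
Irby: 22  (via Pirton)
Ravel: 23  (via Arlen)
Garth: 26  (via Pirton)
Selby: 34  (via Ravel)
Shortest route: Jorvik → Orton → Arlen → Ravel → Selby = $34.

$34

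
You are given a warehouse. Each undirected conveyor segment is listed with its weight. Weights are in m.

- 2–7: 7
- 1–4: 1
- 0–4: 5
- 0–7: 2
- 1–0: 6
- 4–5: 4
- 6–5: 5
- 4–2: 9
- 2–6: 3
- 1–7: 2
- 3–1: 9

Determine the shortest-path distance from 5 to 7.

7 m

Enumerating some paths:
5 → 4 → 0 → 7: 4+5+2 = 11
5 → 4 → 1 → 7: 4+1+2 = 7
Cheapest is 5 → 4 → 1 → 7 at 7 m.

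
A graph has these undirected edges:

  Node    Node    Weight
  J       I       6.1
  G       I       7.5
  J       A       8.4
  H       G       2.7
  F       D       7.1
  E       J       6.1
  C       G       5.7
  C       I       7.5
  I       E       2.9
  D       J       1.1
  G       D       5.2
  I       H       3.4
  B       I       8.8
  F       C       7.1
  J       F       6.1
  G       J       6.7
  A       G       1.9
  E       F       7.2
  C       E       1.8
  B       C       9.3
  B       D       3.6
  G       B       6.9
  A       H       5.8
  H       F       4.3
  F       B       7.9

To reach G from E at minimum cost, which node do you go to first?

Compare a few routes:
E → C → G: 1.8+5.7 = 7.5
E → I → H → G: 2.9+3.4+2.7 = 9
Cheapest is E → C → G at 7.5.
So from E the first move is to C.

C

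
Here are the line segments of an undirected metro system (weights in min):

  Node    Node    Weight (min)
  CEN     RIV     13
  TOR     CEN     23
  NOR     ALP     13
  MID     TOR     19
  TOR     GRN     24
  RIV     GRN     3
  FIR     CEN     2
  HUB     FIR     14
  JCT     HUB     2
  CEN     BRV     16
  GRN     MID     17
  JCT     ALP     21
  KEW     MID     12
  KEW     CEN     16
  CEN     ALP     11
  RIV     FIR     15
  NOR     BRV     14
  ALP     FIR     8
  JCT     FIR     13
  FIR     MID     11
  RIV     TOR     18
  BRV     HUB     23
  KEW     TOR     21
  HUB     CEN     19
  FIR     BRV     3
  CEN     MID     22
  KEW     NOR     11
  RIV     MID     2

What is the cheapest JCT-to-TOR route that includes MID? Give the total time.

Best JCT to MID: JCT–FIR–MID costing 24
Best MID to TOR: MID–TOR costing 19
Total via MID: 24 + 19 = 43 min.

43 min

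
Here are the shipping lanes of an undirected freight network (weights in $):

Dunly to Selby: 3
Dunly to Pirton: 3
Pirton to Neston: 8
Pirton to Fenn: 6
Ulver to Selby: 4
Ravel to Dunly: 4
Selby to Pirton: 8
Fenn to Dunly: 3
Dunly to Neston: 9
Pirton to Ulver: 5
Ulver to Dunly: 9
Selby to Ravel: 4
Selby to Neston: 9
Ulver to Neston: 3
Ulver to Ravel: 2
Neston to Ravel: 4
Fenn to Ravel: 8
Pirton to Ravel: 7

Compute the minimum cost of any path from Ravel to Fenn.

$7

Shortest distances from Ravel:
Ravel: 0
Ulver: 2  (via Ravel)
Selby: 4  (via Ravel)
Dunly: 4  (via Ravel)
Neston: 4  (via Ravel)
Fenn: 7  (via Dunly)
Shortest route: Ravel–Dunly–Fenn = $7.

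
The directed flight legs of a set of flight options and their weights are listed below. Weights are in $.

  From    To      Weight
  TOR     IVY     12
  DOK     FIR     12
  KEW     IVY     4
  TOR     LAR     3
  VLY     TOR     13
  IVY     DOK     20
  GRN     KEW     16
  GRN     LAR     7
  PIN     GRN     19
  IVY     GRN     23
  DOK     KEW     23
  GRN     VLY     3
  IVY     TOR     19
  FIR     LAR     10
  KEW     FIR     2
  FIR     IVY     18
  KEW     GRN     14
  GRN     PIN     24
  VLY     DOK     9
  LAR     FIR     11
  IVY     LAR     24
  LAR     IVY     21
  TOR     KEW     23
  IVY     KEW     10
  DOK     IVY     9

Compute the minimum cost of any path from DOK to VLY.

Settle nodes by increasing distance from DOK:
DOK: 0
IVY: 9  (via DOK)
FIR: 12  (via DOK)
KEW: 19  (via IVY)
LAR: 22  (via FIR)
TOR: 28  (via IVY)
GRN: 32  (via IVY)
VLY: 35  (via GRN)
Shortest route: DOK–IVY–GRN–VLY = $35.

$35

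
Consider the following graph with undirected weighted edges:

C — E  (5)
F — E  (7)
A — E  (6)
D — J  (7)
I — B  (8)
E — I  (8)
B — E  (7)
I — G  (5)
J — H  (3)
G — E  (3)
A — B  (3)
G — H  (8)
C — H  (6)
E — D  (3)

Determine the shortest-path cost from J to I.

Running Dijkstra from J:
J: 0
H: 3  (via J)
D: 7  (via J)
C: 9  (via H)
E: 10  (via D)
G: 11  (via H)
A: 16  (via E)
I: 16  (via G)
Shortest route: J → H → G → I = 16.

16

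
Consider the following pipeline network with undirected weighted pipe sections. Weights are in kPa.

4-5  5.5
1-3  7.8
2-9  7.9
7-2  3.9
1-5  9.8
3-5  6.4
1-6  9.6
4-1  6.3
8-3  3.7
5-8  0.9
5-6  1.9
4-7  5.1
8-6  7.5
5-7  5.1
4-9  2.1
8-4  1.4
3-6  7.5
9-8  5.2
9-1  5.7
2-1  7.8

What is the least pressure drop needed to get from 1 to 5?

8.6 kPa

Enumerating some paths:
1–5: 9.8 = 9.8
1–4–8–5: 6.3+1.4+0.9 = 8.6
The minimum is 8.6 kPa via 1–4–8–5.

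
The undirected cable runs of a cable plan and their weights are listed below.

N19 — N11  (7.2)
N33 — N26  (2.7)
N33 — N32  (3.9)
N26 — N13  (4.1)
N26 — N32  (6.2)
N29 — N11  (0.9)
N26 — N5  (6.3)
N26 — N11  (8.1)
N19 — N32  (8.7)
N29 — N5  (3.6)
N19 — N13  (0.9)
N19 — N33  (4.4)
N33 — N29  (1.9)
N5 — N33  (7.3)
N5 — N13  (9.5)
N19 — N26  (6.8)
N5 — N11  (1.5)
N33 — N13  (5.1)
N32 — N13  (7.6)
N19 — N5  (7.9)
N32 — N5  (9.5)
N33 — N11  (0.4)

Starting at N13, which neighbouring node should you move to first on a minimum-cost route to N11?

N33

Enumerating some paths:
N13–N33–N11: 5.1+0.4 = 5.5
N13–N33–N29–N11: 5.1+1.9+0.9 = 7.9
N13–N19–N33–N11: 0.9+4.4+0.4 = 5.7
N13–N26–N33–N11: 4.1+2.7+0.4 = 7.2
Cheapest is N13–N33–N11 at 5.5.
So from N13 the first move is to N33.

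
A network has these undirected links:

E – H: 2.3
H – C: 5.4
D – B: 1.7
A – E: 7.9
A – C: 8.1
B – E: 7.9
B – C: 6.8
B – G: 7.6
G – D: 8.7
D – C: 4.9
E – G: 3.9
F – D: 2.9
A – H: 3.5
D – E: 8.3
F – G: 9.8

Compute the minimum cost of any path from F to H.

13.2

Settle nodes by increasing distance from F:
F: 0
D: 2.9  (via F)
B: 4.6  (via D)
C: 7.8  (via D)
G: 9.8  (via F)
E: 11.2  (via D)
H: 13.2  (via C)
Shortest route: F → D → C → H = 13.2.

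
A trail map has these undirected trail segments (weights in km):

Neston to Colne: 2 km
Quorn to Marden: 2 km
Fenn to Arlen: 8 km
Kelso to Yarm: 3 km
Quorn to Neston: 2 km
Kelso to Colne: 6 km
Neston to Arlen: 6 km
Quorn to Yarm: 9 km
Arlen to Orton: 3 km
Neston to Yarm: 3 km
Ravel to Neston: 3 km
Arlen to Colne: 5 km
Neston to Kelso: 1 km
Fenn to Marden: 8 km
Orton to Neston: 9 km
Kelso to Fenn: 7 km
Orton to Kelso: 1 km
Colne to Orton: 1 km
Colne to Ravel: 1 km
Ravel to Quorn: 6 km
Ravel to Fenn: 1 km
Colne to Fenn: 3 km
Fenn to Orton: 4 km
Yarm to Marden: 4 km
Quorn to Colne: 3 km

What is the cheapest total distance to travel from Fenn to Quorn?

Settle nodes by increasing distance from Fenn:
Fenn: 0
Ravel: 1  (via Fenn)
Colne: 2  (via Ravel)
Orton: 3  (via Colne)
Neston: 4  (via Ravel)
Kelso: 4  (via Orton)
Quorn: 5  (via Colne)
Shortest route: Fenn–Ravel–Colne–Quorn = 5 km.

5 km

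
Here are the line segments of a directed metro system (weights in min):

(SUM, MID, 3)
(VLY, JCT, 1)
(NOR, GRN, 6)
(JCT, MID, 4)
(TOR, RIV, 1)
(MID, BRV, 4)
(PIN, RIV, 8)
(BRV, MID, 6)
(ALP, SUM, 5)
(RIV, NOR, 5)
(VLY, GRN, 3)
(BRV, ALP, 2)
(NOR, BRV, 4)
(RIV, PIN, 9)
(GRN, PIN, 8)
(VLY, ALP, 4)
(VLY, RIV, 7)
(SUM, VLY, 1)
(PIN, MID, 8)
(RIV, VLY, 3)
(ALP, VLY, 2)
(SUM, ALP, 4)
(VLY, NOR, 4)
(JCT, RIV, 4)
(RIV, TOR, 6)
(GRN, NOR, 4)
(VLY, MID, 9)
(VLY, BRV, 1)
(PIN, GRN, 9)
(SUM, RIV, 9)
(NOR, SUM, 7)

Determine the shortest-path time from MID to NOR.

12 min

Enumerating some paths:
MID → BRV → ALP → VLY → GRN → NOR: 4+2+2+3+4 = 15
MID → BRV → ALP → VLY → NOR: 4+2+2+4 = 12
MID → BRV → ALP → SUM → VLY → NOR: 4+2+5+1+4 = 16
The minimum is 12 min via MID → BRV → ALP → VLY → NOR.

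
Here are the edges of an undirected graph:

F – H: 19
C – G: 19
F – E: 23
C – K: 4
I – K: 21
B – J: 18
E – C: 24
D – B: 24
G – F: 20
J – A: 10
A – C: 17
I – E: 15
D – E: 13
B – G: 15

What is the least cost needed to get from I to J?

Running Dijkstra from I:
I: 0
E: 15  (via I)
K: 21  (via I)
C: 25  (via K)
D: 28  (via E)
F: 38  (via E)
A: 42  (via C)
G: 44  (via C)
B: 52  (via D)
J: 52  (via A)
Shortest route: I → K → C → A → J = 52.

52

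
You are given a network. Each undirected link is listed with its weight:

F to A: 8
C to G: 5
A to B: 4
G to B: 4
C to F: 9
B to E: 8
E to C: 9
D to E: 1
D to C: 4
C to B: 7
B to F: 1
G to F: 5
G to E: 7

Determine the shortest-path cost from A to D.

Settle nodes by increasing distance from A:
A: 0
B: 4  (via A)
F: 5  (via B)
G: 8  (via B)
C: 11  (via B)
E: 12  (via B)
D: 13  (via E)
Shortest route: A → B → E → D = 13.

13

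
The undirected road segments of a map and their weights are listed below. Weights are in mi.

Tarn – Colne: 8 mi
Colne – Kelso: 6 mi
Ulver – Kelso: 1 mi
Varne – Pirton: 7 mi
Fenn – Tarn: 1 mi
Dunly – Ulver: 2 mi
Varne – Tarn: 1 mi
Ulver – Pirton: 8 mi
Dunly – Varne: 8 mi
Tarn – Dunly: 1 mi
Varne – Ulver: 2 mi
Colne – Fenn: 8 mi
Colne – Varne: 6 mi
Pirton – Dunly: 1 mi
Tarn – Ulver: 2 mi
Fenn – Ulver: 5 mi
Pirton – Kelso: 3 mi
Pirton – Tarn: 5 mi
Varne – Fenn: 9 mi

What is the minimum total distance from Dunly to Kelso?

3 mi

Enumerating some paths:
Dunly → Tarn → Ulver → Kelso: 1+2+1 = 4
Dunly → Tarn → Varne → Ulver → Kelso: 1+1+2+1 = 5
Dunly → Ulver → Kelso: 2+1 = 3
Dunly → Pirton → Kelso: 1+3 = 4
Cheapest is Dunly → Ulver → Kelso at 3 mi.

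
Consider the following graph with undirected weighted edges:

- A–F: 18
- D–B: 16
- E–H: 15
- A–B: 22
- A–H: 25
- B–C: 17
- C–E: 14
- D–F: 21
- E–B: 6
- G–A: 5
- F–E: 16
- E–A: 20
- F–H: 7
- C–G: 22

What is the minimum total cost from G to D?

43

Shortest distances from G:
G: 0
A: 5  (via G)
C: 22  (via G)
F: 23  (via A)
E: 25  (via A)
B: 27  (via A)
H: 30  (via A)
D: 43  (via B)
Shortest route: G–A–B–D = 43.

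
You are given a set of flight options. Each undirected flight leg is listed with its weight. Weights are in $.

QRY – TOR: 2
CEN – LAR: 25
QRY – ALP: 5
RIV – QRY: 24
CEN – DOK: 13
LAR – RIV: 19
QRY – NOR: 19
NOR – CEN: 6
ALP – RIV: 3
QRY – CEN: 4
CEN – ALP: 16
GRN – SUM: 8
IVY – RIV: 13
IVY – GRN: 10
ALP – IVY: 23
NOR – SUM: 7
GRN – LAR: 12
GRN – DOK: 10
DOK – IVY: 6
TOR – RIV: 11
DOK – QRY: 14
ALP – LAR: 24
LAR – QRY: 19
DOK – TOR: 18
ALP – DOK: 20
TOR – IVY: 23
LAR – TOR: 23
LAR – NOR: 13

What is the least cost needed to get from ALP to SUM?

$22

Candidate routes:
ALP - CEN - NOR - SUM: 16+6+7 = 29
ALP - QRY - NOR - SUM: 5+19+7 = 31
ALP - RIV - TOR - QRY - CEN - NOR - SUM: 3+11+2+4+6+7 = 33
ALP - QRY - CEN - NOR - SUM: 5+4+6+7 = 22
Cheapest is ALP - QRY - CEN - NOR - SUM at $22.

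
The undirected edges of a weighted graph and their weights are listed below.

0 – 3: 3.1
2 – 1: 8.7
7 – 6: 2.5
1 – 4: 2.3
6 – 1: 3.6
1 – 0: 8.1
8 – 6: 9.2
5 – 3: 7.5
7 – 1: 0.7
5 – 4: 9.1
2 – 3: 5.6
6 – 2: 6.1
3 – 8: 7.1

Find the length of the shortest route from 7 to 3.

11.9

Running Dijkstra from 7:
7: 0
1: 0.7  (via 7)
6: 2.5  (via 7)
4: 3  (via 1)
2: 8.6  (via 6)
0: 8.8  (via 1)
8: 11.7  (via 6)
3: 11.9  (via 0)
Shortest route: 7 → 1 → 0 → 3 = 11.9.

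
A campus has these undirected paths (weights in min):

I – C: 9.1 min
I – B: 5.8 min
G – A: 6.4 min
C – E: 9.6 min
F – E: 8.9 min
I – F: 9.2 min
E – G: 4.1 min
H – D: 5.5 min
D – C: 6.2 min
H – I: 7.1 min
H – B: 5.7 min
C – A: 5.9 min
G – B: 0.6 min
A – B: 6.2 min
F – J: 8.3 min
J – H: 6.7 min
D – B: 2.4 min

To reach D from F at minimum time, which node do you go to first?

E

Compare a few routes:
F–E–G–B–D: 8.9+4.1+0.6+2.4 = 16
F–I–B–D: 9.2+5.8+2.4 = 17.4
The minimum is 16 min via F–E–G–B–D.
So from F the first move is to E.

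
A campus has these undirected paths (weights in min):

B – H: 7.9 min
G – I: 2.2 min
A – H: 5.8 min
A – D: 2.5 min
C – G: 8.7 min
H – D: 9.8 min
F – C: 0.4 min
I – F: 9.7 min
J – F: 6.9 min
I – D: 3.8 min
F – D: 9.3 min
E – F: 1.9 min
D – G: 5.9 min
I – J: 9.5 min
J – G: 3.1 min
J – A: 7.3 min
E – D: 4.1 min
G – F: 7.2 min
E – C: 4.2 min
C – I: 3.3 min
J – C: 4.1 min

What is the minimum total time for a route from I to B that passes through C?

25.9 min

Shortest I→C: I–C = 3.3
Shortest C→B: C–F–E–D–A–H–B = 22.6
Total via C: 3.3 + 22.6 = 25.9 min.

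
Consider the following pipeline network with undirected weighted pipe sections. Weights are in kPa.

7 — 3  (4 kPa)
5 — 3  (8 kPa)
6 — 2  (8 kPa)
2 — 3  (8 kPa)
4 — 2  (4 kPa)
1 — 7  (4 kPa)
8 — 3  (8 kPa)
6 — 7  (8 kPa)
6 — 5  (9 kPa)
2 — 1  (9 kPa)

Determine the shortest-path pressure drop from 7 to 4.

16 kPa

Candidate routes:
7 - 3 - 2 - 4: 4+8+4 = 16
7 - 1 - 2 - 4: 4+9+4 = 17
7 - 6 - 2 - 4: 8+8+4 = 20
The minimum is 16 kPa via 7 - 3 - 2 - 4.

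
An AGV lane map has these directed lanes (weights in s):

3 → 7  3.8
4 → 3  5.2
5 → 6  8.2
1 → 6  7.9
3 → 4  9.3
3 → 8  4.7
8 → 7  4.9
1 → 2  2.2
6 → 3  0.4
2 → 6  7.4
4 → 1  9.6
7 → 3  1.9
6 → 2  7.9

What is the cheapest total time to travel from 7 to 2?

Running Dijkstra from 7:
7: 0
3: 1.9  (via 7)
8: 6.6  (via 3)
4: 11.2  (via 3)
1: 20.8  (via 4)
2: 23  (via 1)
Shortest route: 7 → 3 → 4 → 1 → 2 = 23 s.

23 s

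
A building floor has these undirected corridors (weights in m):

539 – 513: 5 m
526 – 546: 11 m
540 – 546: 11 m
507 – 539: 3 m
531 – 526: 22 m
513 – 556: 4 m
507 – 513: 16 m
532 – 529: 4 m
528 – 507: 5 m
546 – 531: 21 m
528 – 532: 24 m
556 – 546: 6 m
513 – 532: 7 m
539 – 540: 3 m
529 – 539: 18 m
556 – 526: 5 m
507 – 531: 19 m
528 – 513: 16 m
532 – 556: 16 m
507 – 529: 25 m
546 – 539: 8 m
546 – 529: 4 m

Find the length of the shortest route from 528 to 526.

Enumerating some paths:
528–513–556–526: 16+4+5 = 25
528–507–539–513–556–526: 5+3+5+4+5 = 22
The minimum is 22 m via 528–507–539–513–556–526.

22 m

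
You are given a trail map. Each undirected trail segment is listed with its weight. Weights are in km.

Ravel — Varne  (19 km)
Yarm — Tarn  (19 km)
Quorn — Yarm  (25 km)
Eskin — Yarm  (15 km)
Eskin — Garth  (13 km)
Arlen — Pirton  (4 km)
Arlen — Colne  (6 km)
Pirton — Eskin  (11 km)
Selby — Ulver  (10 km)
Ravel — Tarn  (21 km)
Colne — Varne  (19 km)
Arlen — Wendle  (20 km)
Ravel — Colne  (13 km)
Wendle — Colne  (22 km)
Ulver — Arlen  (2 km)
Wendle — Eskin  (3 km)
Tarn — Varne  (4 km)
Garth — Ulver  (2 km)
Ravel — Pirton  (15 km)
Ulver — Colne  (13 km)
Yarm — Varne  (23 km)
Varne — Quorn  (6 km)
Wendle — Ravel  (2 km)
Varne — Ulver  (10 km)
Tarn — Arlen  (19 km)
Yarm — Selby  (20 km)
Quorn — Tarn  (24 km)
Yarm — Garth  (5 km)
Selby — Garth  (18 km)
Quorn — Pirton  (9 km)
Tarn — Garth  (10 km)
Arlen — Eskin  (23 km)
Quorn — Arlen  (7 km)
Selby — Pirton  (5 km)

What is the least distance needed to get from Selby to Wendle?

19 km

Running Dijkstra from Selby:
Selby: 0
Pirton: 5  (via Selby)
Arlen: 9  (via Pirton)
Ulver: 10  (via Selby)
Garth: 12  (via Ulver)
Quorn: 14  (via Pirton)
Colne: 15  (via Arlen)
Eskin: 16  (via Pirton)
Yarm: 17  (via Garth)
Wendle: 19  (via Eskin)
Shortest route: Selby–Pirton–Eskin–Wendle = 19 km.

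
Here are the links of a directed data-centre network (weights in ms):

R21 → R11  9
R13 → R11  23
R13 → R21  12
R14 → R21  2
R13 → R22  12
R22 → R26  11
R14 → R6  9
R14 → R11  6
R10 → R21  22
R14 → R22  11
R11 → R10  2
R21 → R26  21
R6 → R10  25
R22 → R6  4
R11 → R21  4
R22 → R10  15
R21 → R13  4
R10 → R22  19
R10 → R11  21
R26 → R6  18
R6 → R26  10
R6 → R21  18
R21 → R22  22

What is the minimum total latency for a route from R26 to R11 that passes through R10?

Shortest R26→R10: R26–R6–R10 = 43
Shortest R10→R11: R10–R11 = 21
Total via R10: 43 + 21 = 64 ms.

64 ms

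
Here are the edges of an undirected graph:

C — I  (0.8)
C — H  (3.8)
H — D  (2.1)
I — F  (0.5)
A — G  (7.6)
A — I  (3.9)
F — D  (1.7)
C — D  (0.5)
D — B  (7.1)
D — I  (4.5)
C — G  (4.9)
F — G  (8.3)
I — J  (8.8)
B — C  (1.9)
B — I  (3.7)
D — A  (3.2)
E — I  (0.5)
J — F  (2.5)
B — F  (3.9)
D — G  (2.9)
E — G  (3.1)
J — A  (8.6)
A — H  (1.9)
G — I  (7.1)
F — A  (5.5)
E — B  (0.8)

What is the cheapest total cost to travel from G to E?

3.1

Enumerating some paths:
G - E: 3.1 = 3.1
G - D - F - I - E: 2.9+1.7+0.5+0.5 = 5.6
G - D - C - B - E: 2.9+0.5+1.9+0.8 = 6.1
G - D - C - I - E: 2.9+0.5+0.8+0.5 = 4.7
The minimum is 3.1 via G - E.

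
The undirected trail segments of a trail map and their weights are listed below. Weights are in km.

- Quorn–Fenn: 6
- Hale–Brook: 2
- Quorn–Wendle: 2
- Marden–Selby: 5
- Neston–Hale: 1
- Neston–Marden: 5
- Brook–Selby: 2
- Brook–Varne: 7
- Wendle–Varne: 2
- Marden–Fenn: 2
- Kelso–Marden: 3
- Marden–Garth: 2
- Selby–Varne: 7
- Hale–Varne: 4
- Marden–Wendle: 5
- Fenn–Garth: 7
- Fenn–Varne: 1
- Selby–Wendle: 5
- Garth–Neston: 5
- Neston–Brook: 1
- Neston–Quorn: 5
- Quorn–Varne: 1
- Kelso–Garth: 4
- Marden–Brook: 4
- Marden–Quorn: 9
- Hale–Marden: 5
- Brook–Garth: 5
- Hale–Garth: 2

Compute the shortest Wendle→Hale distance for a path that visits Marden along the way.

Shortest Wendle→Marden: Wendle → Marden = 5
Shortest Marden→Hale: Marden → Garth → Hale = 4
Total via Marden: 5 + 4 = 9 km.

9 km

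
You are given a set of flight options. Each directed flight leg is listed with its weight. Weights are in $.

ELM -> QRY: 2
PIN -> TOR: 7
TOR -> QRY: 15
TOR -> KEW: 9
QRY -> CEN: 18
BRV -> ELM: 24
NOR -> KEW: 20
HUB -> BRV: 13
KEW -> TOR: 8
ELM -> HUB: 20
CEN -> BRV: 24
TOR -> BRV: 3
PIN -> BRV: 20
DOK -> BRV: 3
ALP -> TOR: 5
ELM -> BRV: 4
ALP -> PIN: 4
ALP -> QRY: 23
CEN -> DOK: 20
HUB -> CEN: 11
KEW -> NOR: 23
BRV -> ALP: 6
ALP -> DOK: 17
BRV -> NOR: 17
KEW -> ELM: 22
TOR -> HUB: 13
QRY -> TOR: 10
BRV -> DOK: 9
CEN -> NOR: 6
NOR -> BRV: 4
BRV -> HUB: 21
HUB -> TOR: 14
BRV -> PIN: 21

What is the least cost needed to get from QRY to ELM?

$37

Settle nodes by increasing distance from QRY:
QRY: 0
TOR: 10  (via QRY)
BRV: 13  (via TOR)
CEN: 18  (via QRY)
ALP: 19  (via BRV)
KEW: 19  (via TOR)
DOK: 22  (via BRV)
PIN: 23  (via ALP)
HUB: 23  (via TOR)
NOR: 24  (via CEN)
ELM: 37  (via BRV)
Shortest route: QRY → TOR → BRV → ELM = $37.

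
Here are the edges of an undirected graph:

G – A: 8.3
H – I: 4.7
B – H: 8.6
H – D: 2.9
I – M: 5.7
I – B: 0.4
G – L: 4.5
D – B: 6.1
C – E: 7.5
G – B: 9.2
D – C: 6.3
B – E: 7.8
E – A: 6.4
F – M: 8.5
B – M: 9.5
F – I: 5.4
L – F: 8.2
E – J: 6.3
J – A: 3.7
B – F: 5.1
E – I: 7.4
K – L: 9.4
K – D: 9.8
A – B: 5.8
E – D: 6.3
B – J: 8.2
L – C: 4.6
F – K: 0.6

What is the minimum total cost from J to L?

Running Dijkstra from J:
J: 0
A: 3.7  (via J)
E: 6.3  (via J)
B: 8.2  (via J)
I: 8.6  (via B)
G: 12  (via A)
D: 12.6  (via E)
F: 13.3  (via B)
H: 13.3  (via I)
C: 13.8  (via E)
K: 13.9  (via F)
M: 14.3  (via I)
L: 16.5  (via G)
Shortest route: J–A–G–L = 16.5.

16.5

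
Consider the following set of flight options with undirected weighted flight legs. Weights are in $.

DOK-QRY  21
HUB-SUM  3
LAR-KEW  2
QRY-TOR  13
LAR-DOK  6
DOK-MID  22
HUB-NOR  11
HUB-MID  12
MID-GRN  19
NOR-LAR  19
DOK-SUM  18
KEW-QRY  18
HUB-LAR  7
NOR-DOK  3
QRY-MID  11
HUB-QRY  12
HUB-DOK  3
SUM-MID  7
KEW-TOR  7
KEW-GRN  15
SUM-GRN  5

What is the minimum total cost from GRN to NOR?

$14

Candidate routes:
GRN - SUM - HUB - NOR: 5+3+11 = 19
GRN - SUM - HUB - LAR - DOK - NOR: 5+3+7+6+3 = 24
GRN - SUM - DOK - NOR: 5+18+3 = 26
GRN - SUM - HUB - DOK - NOR: 5+3+3+3 = 14
Cheapest is GRN - SUM - HUB - DOK - NOR at $14.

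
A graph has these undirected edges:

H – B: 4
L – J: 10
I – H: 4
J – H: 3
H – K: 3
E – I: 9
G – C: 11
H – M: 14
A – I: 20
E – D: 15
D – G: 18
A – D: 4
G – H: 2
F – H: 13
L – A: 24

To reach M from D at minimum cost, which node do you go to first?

G

Enumerating some paths:
D–E–I–H–M: 15+9+4+14 = 42
D–G–H–M: 18+2+14 = 34
D–A–I–H–M: 4+20+4+14 = 42
The minimum is 34 via D–G–H–M.
So from D the first move is to G.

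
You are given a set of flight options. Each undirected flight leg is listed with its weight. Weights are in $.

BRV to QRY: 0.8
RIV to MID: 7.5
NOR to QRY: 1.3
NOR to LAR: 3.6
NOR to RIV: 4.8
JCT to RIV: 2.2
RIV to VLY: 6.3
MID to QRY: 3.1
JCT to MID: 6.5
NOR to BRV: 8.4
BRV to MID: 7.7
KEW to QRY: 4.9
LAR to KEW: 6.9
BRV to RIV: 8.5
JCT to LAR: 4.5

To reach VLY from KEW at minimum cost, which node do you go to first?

Compare a few routes:
KEW → QRY → NOR → RIV → VLY: 4.9+1.3+4.8+6.3 = 17.3
KEW → LAR → JCT → RIV → VLY: 6.9+4.5+2.2+6.3 = 19.9
The minimum is $17.3 via KEW → QRY → NOR → RIV → VLY.
So from KEW the first move is to QRY.

QRY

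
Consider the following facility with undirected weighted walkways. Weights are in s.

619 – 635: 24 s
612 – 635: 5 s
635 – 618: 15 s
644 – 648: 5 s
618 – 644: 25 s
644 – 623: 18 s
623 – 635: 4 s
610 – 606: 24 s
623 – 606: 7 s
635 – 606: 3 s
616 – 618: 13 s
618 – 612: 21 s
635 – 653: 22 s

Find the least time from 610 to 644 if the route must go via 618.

Shortest 610→618: 610 → 606 → 635 → 618 = 42
Best 618 to 644: 618 → 644 costing 25
Total via 618: 42 + 25 = 67 s.

67 s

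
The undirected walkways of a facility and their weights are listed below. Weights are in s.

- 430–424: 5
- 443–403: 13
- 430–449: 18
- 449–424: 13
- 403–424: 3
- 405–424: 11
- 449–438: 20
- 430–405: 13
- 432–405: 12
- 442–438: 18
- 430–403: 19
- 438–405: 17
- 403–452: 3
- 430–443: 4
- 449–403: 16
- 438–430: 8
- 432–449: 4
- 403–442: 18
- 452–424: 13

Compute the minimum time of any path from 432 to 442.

38 s

Candidate routes:
432 → 449 → 403 → 442: 4+16+18 = 38
432 → 449 → 438 → 442: 4+20+18 = 42
Cheapest is 432 → 449 → 403 → 442 at 38 s.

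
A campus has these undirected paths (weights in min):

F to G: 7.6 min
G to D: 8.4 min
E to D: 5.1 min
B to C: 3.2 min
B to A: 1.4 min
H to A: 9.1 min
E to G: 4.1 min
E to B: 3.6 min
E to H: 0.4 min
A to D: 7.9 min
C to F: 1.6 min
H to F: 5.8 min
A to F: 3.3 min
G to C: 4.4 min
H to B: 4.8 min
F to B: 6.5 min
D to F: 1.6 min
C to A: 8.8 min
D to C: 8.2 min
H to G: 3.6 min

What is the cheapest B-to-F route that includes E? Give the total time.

Shortest B→E: B → E = 3.6
Shortest E→F: E → H → F = 6.2
Total via E: 3.6 + 6.2 = 9.8 min.

9.8 min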